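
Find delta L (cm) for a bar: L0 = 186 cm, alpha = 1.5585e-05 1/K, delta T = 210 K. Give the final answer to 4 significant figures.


dL = L0 * alpha * dT
dL = 186 * 1.5585e-05 * 210
dL = 0.6088 cm


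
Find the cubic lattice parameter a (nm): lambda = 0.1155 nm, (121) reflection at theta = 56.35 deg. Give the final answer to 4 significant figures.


d = lambda / (2*sin(theta))
d = 0.1155 / (2*sin(56.35 deg))
d = 0.0693745 nm
a = d * sqrt(h^2+k^2+l^2) = 0.0693745 * sqrt(6)
a = 0.1699 nm


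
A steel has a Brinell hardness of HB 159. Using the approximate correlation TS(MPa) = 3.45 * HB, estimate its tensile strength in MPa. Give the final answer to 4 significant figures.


TS (MPa) = 3.45 * HB
TS = 3.45 * 159
TS = 548.6 MPa


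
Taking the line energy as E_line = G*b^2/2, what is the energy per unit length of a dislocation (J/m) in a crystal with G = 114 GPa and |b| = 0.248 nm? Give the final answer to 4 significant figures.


E = G*b^2/2
b = 0.248 nm = 2.48e-10 m
G = 114 GPa = 1.14e+11 Pa
E = 0.5 * 1.14e+11 * (2.48e-10)^2
E = 3.506e-09 J/m


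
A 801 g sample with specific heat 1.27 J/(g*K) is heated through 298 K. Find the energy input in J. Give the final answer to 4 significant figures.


Q = m * cp * dT
Q = 801 * 1.27 * 298
Q = 303100 J


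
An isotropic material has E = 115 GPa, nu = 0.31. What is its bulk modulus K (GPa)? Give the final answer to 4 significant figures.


K = E / (3*(1-2*nu))
K = 115 / (3*(1-2*0.31))
K = 100.9 GPa


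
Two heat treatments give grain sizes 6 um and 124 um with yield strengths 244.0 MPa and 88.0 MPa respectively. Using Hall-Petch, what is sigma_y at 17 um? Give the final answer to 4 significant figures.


sigma_y = sigma0 + k / sqrt(d)
1/sqrt(d1) = 1/sqrt(6e-06) = 408.248;  1/sqrt(d2) = 89.8027
k = (sigma1 - sigma2) / (1/sqrt(d1) - 1/sqrt(d2)) = (244.0 - 88.0) / (408.248 - 89.8027) = 0.48988 MPa*m^0.5
sigma0 = sigma1 - k/sqrt(d1) = 244.0 - 0.48988*408.248 = 44.0075 MPa
sigma_y(d3) = 44.0075 + 0.48988 / sqrt(1.7e-05) = 162.8 MPa


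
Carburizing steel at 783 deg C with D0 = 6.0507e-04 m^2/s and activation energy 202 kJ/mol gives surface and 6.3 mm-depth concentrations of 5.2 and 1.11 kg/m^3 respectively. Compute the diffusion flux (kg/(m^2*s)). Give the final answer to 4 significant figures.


Step 1: D = D0 * exp(-Qd/(R*T))
T = 783 + 273.15 = 1056.15 K
D = 6.0507e-04 * exp(-202e3 / (8.314 * 1056.15)) = 6.18031e-14 m^2/s
Step 2: J = D * (C1 - C2) / dx
J = 6.18031e-14 * (5.2 - 1.11) / 6.3e-03
J = 4.012e-11 kg/(m^2*s)


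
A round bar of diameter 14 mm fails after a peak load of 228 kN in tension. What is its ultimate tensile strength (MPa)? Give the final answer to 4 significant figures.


A0 = pi*(d/2)^2 = pi*(14/2)^2 = 153.938 mm^2
UTS = F_max / A0 = 228*1000 / 153.938
UTS = 1481 MPa


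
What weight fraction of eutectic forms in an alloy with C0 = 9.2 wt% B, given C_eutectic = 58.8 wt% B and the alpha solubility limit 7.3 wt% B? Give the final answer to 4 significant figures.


f_primary = (C_e - C0) / (C_e - C_alpha_max)
f_primary = (58.8 - 9.2) / (58.8 - 7.3)
f_primary = 0.963107
f_eutectic = 1 - 0.963107 = 0.03689


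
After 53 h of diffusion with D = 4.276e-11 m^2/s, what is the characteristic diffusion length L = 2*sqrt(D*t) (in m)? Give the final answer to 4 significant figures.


t = 53 hr = 190800 s
Diffusion length = 2*sqrt(D*t)
= 2*sqrt(4.276e-11 * 190800)
= 5.713e-03 m


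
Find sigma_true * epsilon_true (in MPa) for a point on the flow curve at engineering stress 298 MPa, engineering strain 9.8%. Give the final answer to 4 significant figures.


sigma_true = sigma_eng * (1 + epsilon_eng)
sigma_true = 298 * (1 + 0.098) = 327.204 MPa
epsilon_true = ln(1 + epsilon_eng)
epsilon_true = ln(1 + 0.098) = 0.0934903
sigma_true * epsilon_true = 327.204 * 0.0934903 = 30.59 MPa


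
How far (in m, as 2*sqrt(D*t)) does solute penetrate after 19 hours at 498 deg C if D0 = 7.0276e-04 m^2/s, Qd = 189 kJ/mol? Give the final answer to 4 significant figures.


Step 1: D = D0 * exp(-Qd/(R*T))
T = 771.15 K
D = 7.0276e-04 * exp(-189e3 / (8.314 * 771.15)) = 1.10722e-16 m^2/s
Step 2: L = 2*sqrt(D*t)
t = 19 h = 68400 s
L = 2*sqrt(1.10722e-16 * 68400) = 5.504e-06 m


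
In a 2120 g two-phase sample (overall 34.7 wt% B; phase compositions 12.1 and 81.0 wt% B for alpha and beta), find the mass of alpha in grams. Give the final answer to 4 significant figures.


f_alpha = (C_beta - C0) / (C_beta - C_alpha)
f_alpha = (81.0 - 34.7) / (81.0 - 12.1) = 0.671988
m_alpha = f_alpha * m_total = 0.671988 * 2120 = 1425 g


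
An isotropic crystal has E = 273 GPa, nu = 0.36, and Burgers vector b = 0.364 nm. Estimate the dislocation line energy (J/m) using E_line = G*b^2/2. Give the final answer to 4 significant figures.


Step 1: G = E / (2*(1+nu))
G = 273 / (2*(1+0.36)) = 100.368 GPa = 1.00368e+11 Pa
Step 2: E_line = G*b^2/2
b = 0.364 nm = 3.64e-10 m
E_line = 0.5 * 1.00368e+11 * (3.64e-10)^2 = 6.649e-09 J/m


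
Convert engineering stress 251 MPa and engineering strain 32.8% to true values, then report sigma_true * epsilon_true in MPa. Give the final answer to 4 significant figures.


sigma_true = sigma_eng * (1 + epsilon_eng)
sigma_true = 251 * (1 + 0.328) = 333.328 MPa
epsilon_true = ln(1 + epsilon_eng)
epsilon_true = ln(1 + 0.328) = 0.283674
sigma_true * epsilon_true = 333.328 * 0.283674 = 94.56 MPa


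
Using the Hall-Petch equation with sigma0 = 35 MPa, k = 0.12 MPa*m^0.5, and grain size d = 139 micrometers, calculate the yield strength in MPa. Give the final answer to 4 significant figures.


sigma_y = sigma0 + k / sqrt(d)
d = 139 um = 1.39e-04 m
sigma_y = 35 + 0.12 / sqrt(1.39e-04)
sigma_y = 45.18 MPa


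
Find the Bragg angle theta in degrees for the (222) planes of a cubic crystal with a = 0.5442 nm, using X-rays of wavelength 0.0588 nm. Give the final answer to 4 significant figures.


d = a / sqrt(h^2+k^2+l^2)
d = 0.5442 / sqrt(12) = 0.157097 nm
lambda = 2*d*sin(theta)  =>  sin(theta) = lambda / (2*d)
sin(theta) = 0.0588 / (2 * 0.157097) = 0.187146
theta = 10.79 deg


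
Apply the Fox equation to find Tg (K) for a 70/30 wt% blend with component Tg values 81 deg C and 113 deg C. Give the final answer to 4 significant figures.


1/Tg = w1/Tg1 + w2/Tg2 (in Kelvin)
Tg1 = 354.15 K, Tg2 = 386.15 K
1/Tg = 0.7/354.15 + 0.3/386.15
Tg = 363.2 K


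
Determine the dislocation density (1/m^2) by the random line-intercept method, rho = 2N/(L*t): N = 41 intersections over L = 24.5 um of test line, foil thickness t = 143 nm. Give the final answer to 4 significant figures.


rho = 2N / (L * t)
L = 24.5 um = 2.45e-05 m, t = 143 nm = 1.43e-07 m
rho = 2 * 41 / (2.45e-05 * 1.43e-07)
rho = 2.341e+13 1/m^2


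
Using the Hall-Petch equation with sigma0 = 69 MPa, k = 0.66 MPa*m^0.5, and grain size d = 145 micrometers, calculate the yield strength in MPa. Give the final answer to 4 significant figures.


sigma_y = sigma0 + k / sqrt(d)
d = 145 um = 1.45e-04 m
sigma_y = 69 + 0.66 / sqrt(1.45e-04)
sigma_y = 123.8 MPa


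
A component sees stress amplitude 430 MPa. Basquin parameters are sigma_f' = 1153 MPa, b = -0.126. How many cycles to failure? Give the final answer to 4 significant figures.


sigma_a = sigma_f' * (2*Nf)^b
2*Nf = (sigma_a / sigma_f')^(1/b)
2*Nf = (430 / 1153)^(1/-0.126)
2*Nf = 2510.09
Nf = 1255 cycles


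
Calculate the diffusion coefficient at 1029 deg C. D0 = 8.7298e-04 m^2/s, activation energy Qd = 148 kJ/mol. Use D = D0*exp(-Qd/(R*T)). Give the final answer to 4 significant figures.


D = D0 * exp(-Qd / (R*T))
T = 1302.15 K
D = 8.7298e-04 * exp(-148e3 / (8.314 * 1302.15))
D = 1.009e-09 m^2/s


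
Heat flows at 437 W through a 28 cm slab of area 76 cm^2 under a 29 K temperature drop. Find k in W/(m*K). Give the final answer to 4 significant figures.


k = Q*L / (A*dT)
L = 0.28 m, A = 7.6e-03 m^2
k = 437 * 0.28 / (7.6e-03 * 29)
k = 555.2 W/(m*K)


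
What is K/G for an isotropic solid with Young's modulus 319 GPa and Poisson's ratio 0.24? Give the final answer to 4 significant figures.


G = E / (2*(1+nu))
G = 319 / (2*(1+0.24)) = 128.629 GPa
K = E / (3*(1-2*nu))
K = 319 / (3*(1-2*0.24)) = 204.487 GPa
K/G = 204.487 / 128.629 = 1.59


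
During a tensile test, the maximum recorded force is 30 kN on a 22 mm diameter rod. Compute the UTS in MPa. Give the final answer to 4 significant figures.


A0 = pi*(d/2)^2 = pi*(22/2)^2 = 380.133 mm^2
UTS = F_max / A0 = 30*1000 / 380.133
UTS = 78.92 MPa


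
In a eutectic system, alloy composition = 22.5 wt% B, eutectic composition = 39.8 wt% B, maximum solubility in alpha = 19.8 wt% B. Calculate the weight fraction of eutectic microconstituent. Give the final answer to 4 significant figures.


f_primary = (C_e - C0) / (C_e - C_alpha_max)
f_primary = (39.8 - 22.5) / (39.8 - 19.8)
f_primary = 0.865
f_eutectic = 1 - 0.865 = 0.135


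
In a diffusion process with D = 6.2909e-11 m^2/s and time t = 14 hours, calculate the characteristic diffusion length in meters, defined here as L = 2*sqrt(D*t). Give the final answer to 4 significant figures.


t = 14 hr = 50400 s
Diffusion length = 2*sqrt(D*t)
= 2*sqrt(6.2909e-11 * 50400)
= 3.561e-03 m


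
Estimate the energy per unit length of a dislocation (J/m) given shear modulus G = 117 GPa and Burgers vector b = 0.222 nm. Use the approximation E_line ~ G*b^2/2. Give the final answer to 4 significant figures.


E = G*b^2/2
b = 0.222 nm = 2.22e-10 m
G = 117 GPa = 1.17e+11 Pa
E = 0.5 * 1.17e+11 * (2.22e-10)^2
E = 2.883e-09 J/m


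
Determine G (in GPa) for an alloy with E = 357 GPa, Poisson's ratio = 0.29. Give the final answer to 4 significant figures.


G = E / (2*(1+nu))
G = 357 / (2*(1+0.29))
G = 138.4 GPa


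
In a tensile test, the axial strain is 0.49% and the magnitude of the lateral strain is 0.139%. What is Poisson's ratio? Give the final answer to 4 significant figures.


nu = -epsilon_lat / epsilon_axial
Lateral strain is contraction (negative), so using magnitudes:
nu = 0.139 / 0.49
nu = 0.2837


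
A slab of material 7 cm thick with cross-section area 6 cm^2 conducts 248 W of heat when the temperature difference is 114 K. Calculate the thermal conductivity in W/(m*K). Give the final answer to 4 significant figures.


k = Q*L / (A*dT)
L = 0.07 m, A = 6e-04 m^2
k = 248 * 0.07 / (6e-04 * 114)
k = 253.8 W/(m*K)


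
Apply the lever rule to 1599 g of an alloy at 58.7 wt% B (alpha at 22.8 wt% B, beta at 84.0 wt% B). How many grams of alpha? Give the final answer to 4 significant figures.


f_alpha = (C_beta - C0) / (C_beta - C_alpha)
f_alpha = (84.0 - 58.7) / (84.0 - 22.8) = 0.413399
m_alpha = f_alpha * m_total = 0.413399 * 1599 = 661 g


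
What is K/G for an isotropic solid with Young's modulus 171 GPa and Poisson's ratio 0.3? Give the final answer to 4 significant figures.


G = E / (2*(1+nu))
G = 171 / (2*(1+0.3)) = 65.7692 GPa
K = E / (3*(1-2*nu))
K = 171 / (3*(1-2*0.3)) = 142.5 GPa
K/G = 142.5 / 65.7692 = 2.167


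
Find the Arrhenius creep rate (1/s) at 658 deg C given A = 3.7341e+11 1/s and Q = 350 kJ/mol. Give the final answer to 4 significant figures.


rate = A * exp(-Q / (R*T))
T = 658 + 273.15 = 931.15 K
rate = 3.7341e+11 * exp(-350e3 / (8.314 * 931.15))
rate = 8.661e-09 1/s


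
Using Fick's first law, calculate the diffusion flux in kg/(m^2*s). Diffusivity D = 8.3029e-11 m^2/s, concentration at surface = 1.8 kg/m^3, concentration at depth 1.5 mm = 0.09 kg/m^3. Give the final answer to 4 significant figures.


J = -D * (dC/dx) = D * (C1 - C2) / dx
J = 8.3029e-11 * (1.8 - 0.09) / 1.5e-03
J = 9.465e-08 kg/(m^2*s)


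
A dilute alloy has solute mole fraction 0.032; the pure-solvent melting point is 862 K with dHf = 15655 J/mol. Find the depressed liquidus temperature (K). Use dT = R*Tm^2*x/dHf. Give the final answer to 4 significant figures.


dT = R*Tm^2*x / dHf
dT = 8.314 * 862^2 * 0.032 / 15655
dT = 12.6276 K
T_new = 862 - 12.6276 = 849.4 K


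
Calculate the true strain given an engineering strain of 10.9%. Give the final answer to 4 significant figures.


epsilon_true = ln(1 + epsilon_eng)
epsilon_true = ln(1 + 0.109)
epsilon_true = 0.1035


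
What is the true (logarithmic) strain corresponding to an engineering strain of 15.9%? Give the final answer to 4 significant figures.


epsilon_true = ln(1 + epsilon_eng)
epsilon_true = ln(1 + 0.159)
epsilon_true = 0.1476


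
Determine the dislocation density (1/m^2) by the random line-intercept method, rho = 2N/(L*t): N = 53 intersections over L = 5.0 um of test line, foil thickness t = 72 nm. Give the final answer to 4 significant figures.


rho = 2N / (L * t)
L = 5.0 um = 5e-06 m, t = 72 nm = 7.2e-08 m
rho = 2 * 53 / (5e-06 * 7.2e-08)
rho = 2.944e+14 1/m^2


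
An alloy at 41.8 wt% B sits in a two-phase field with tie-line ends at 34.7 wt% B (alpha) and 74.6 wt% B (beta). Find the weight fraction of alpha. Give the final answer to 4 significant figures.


f_alpha = (C_beta - C0) / (C_beta - C_alpha)
f_alpha = (74.6 - 41.8) / (74.6 - 34.7)
f_alpha = 0.8221


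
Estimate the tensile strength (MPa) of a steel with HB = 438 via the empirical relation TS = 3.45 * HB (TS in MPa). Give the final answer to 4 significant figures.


TS (MPa) = 3.45 * HB
TS = 3.45 * 438
TS = 1511 MPa


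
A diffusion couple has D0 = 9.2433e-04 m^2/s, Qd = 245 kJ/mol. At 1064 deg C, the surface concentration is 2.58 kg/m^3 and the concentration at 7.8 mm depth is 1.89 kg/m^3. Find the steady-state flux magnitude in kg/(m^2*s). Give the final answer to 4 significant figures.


Step 1: D = D0 * exp(-Qd/(R*T))
T = 1064 + 273.15 = 1337.15 K
D = 9.2433e-04 * exp(-245e3 / (8.314 * 1337.15)) = 2.48178e-13 m^2/s
Step 2: J = D * (C1 - C2) / dx
J = 2.48178e-13 * (2.58 - 1.89) / 7.8e-03
J = 2.195e-11 kg/(m^2*s)


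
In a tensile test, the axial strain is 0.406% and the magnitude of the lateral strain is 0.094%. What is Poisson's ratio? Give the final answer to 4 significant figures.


nu = -epsilon_lat / epsilon_axial
Lateral strain is contraction (negative), so using magnitudes:
nu = 0.094 / 0.406
nu = 0.2315


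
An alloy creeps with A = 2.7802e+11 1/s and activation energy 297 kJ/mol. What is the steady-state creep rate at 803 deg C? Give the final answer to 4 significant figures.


rate = A * exp(-Q / (R*T))
T = 803 + 273.15 = 1076.15 K
rate = 2.7802e+11 * exp(-297e3 / (8.314 * 1076.15))
rate = 1.066e-03 1/s


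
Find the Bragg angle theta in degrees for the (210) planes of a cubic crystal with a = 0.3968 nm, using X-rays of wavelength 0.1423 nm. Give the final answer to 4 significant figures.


d = a / sqrt(h^2+k^2+l^2)
d = 0.3968 / sqrt(5) = 0.177454 nm
lambda = 2*d*sin(theta)  =>  sin(theta) = lambda / (2*d)
sin(theta) = 0.1423 / (2 * 0.177454) = 0.400948
theta = 23.64 deg


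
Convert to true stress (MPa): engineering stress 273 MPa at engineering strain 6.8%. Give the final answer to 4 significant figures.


sigma_true = sigma_eng * (1 + epsilon_eng)
sigma_true = 273 * (1 + 0.068)
sigma_true = 291.6 MPa


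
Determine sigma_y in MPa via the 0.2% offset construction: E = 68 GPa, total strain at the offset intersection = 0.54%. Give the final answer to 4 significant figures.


Offset strain = 0.002
Elastic strain at yield = total_strain - offset = 5.4e-03 - 0.002 = 3.4e-03
sigma_y = E * elastic_strain = 68000 * 3.4e-03
sigma_y = 231.2 MPa


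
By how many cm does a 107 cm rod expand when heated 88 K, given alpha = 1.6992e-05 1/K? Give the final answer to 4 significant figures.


dL = L0 * alpha * dT
dL = 107 * 1.6992e-05 * 88
dL = 0.16 cm


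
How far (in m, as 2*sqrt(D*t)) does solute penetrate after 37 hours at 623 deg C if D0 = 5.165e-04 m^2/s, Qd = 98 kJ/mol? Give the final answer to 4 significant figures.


Step 1: D = D0 * exp(-Qd/(R*T))
T = 896.15 K
D = 5.165e-04 * exp(-98e3 / (8.314 * 896.15)) = 1.00151e-09 m^2/s
Step 2: L = 2*sqrt(D*t)
t = 37 h = 133200 s
L = 2*sqrt(1.00151e-09 * 133200) = 0.0231 m


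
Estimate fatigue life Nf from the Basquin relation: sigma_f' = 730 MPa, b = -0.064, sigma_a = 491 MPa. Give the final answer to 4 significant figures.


sigma_a = sigma_f' * (2*Nf)^b
2*Nf = (sigma_a / sigma_f')^(1/b)
2*Nf = (491 / 730)^(1/-0.064)
2*Nf = 491.215
Nf = 245.6 cycles


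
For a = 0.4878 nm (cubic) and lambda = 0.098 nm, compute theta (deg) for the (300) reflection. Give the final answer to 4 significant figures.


d = a / sqrt(h^2+k^2+l^2)
d = 0.4878 / sqrt(9) = 0.1626 nm
lambda = 2*d*sin(theta)  =>  sin(theta) = lambda / (2*d)
sin(theta) = 0.098 / (2 * 0.1626) = 0.301353
theta = 17.54 deg


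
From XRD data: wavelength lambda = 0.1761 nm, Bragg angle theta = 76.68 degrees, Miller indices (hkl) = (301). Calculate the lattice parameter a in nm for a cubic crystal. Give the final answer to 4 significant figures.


d = lambda / (2*sin(theta))
d = 0.1761 / (2*sin(76.68 deg))
d = 0.0904842 nm
a = d * sqrt(h^2+k^2+l^2) = 0.0904842 * sqrt(10)
a = 0.2861 nm


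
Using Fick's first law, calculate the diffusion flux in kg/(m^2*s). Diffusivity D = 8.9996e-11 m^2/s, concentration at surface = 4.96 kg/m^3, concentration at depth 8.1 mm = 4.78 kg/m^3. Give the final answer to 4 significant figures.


J = -D * (dC/dx) = D * (C1 - C2) / dx
J = 8.9996e-11 * (4.96 - 4.78) / 8.1e-03
J = 2e-09 kg/(m^2*s)


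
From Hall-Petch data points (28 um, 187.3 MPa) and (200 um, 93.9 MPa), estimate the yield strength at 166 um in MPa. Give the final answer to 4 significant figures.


sigma_y = sigma0 + k / sqrt(d)
1/sqrt(d1) = 1/sqrt(2.8e-05) = 188.982;  1/sqrt(d2) = 70.7107
k = (sigma1 - sigma2) / (1/sqrt(d1) - 1/sqrt(d2)) = (187.3 - 93.9) / (188.982 - 70.7107) = 0.789708 MPa*m^0.5
sigma0 = sigma1 - k/sqrt(d1) = 187.3 - 0.789708*188.982 = 38.0592 MPa
sigma_y(d3) = 38.0592 + 0.789708 / sqrt(1.66e-04) = 99.35 MPa


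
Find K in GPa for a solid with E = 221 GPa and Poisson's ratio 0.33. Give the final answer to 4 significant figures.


K = E / (3*(1-2*nu))
K = 221 / (3*(1-2*0.33))
K = 216.7 GPa


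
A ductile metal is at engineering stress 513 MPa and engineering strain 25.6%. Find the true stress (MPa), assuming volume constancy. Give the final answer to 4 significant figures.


sigma_true = sigma_eng * (1 + epsilon_eng)
sigma_true = 513 * (1 + 0.256)
sigma_true = 644.3 MPa


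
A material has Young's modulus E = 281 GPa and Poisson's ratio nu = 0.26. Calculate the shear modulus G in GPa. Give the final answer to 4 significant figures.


G = E / (2*(1+nu))
G = 281 / (2*(1+0.26))
G = 111.5 GPa


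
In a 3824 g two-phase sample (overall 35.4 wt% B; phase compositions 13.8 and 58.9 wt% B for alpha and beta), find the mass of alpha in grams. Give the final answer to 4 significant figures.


f_alpha = (C_beta - C0) / (C_beta - C_alpha)
f_alpha = (58.9 - 35.4) / (58.9 - 13.8) = 0.521064
m_alpha = f_alpha * m_total = 0.521064 * 3824 = 1993 g


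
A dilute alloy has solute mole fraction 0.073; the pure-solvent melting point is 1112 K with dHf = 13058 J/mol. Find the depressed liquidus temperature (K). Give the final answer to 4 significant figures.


dT = R*Tm^2*x / dHf
dT = 8.314 * 1112^2 * 0.073 / 13058
dT = 57.4733 K
T_new = 1112 - 57.4733 = 1055 K


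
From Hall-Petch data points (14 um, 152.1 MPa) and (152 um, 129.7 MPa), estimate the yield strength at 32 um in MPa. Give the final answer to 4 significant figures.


sigma_y = sigma0 + k / sqrt(d)
1/sqrt(d1) = 1/sqrt(1.4e-05) = 267.261;  1/sqrt(d2) = 81.1107
k = (sigma1 - sigma2) / (1/sqrt(d1) - 1/sqrt(d2)) = (152.1 - 129.7) / (267.261 - 81.1107) = 0.120333 MPa*m^0.5
sigma0 = sigma1 - k/sqrt(d1) = 152.1 - 0.120333*267.261 = 119.94 MPa
sigma_y(d3) = 119.94 + 0.120333 / sqrt(3.2e-05) = 141.2 MPa


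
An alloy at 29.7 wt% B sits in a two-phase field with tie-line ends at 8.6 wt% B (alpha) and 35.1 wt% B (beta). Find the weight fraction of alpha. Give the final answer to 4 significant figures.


f_alpha = (C_beta - C0) / (C_beta - C_alpha)
f_alpha = (35.1 - 29.7) / (35.1 - 8.6)
f_alpha = 0.2038


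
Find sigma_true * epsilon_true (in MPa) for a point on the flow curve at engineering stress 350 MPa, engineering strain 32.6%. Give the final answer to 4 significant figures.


sigma_true = sigma_eng * (1 + epsilon_eng)
sigma_true = 350 * (1 + 0.326) = 464.1 MPa
epsilon_true = ln(1 + epsilon_eng)
epsilon_true = ln(1 + 0.326) = 0.282167
sigma_true * epsilon_true = 464.1 * 0.282167 = 131 MPa


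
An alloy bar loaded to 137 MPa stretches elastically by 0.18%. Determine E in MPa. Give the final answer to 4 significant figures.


E = sigma / epsilon
epsilon = 0.18% = 1.8e-03
E = 137 / 1.8e-03
E = 76110 MPa


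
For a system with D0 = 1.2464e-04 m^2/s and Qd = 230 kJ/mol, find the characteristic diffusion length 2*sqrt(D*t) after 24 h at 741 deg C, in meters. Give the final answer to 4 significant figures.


Step 1: D = D0 * exp(-Qd/(R*T))
T = 1014.15 K
D = 1.2464e-04 * exp(-230e3 / (8.314 * 1014.15)) = 1.77373e-16 m^2/s
Step 2: L = 2*sqrt(D*t)
t = 24 h = 86400 s
L = 2*sqrt(1.77373e-16 * 86400) = 7.829e-06 m


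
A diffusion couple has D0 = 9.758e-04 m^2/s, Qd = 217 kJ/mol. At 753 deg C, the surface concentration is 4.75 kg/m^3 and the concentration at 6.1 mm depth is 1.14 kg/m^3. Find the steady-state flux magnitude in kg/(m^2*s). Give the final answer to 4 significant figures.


Step 1: D = D0 * exp(-Qd/(R*T))
T = 753 + 273.15 = 1026.15 K
D = 9.758e-04 * exp(-217e3 / (8.314 * 1026.15)) = 8.76798e-15 m^2/s
Step 2: J = D * (C1 - C2) / dx
J = 8.76798e-15 * (4.75 - 1.14) / 6.1e-03
J = 5.189e-12 kg/(m^2*s)


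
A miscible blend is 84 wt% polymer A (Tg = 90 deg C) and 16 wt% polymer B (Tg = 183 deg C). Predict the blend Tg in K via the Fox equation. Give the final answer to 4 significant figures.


1/Tg = w1/Tg1 + w2/Tg2 (in Kelvin)
Tg1 = 363.15 K, Tg2 = 456.15 K
1/Tg = 0.84/363.15 + 0.16/456.15
Tg = 375.4 K


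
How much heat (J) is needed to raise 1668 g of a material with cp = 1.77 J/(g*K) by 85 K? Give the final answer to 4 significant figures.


Q = m * cp * dT
Q = 1668 * 1.77 * 85
Q = 251000 J


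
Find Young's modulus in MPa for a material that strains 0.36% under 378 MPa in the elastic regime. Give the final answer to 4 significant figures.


E = sigma / epsilon
epsilon = 0.36% = 3.6e-03
E = 378 / 3.6e-03
E = 105000 MPa


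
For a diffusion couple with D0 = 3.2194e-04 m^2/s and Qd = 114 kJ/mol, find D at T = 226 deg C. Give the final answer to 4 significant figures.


D = D0 * exp(-Qd / (R*T))
T = 499.15 K
D = 3.2194e-04 * exp(-114e3 / (8.314 * 499.15))
D = 3.781e-16 m^2/s


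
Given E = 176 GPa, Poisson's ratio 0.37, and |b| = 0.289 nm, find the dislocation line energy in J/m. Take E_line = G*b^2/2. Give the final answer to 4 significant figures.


Step 1: G = E / (2*(1+nu))
G = 176 / (2*(1+0.37)) = 64.2336 GPa = 6.42336e+10 Pa
Step 2: E_line = G*b^2/2
b = 0.289 nm = 2.89e-10 m
E_line = 0.5 * 6.42336e+10 * (2.89e-10)^2 = 2.682e-09 J/m


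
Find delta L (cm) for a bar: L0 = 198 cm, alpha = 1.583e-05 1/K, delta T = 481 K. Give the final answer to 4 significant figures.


dL = L0 * alpha * dT
dL = 198 * 1.583e-05 * 481
dL = 1.508 cm


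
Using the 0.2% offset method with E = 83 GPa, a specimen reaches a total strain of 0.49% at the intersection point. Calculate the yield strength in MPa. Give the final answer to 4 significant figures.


Offset strain = 0.002
Elastic strain at yield = total_strain - offset = 4.9e-03 - 0.002 = 2.9e-03
sigma_y = E * elastic_strain = 83000 * 2.9e-03
sigma_y = 240.7 MPa


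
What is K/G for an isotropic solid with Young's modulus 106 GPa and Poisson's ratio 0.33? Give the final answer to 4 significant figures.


G = E / (2*(1+nu))
G = 106 / (2*(1+0.33)) = 39.8496 GPa
K = E / (3*(1-2*nu))
K = 106 / (3*(1-2*0.33)) = 103.922 GPa
K/G = 103.922 / 39.8496 = 2.608


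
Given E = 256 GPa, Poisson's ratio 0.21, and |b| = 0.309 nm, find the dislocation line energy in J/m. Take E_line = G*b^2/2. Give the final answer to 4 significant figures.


Step 1: G = E / (2*(1+nu))
G = 256 / (2*(1+0.21)) = 105.785 GPa = 1.05785e+11 Pa
Step 2: E_line = G*b^2/2
b = 0.309 nm = 3.09e-10 m
E_line = 0.5 * 1.05785e+11 * (3.09e-10)^2 = 5.05e-09 J/m


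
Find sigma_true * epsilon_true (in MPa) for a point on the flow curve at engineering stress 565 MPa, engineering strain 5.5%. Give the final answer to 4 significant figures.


sigma_true = sigma_eng * (1 + epsilon_eng)
sigma_true = 565 * (1 + 0.055) = 596.075 MPa
epsilon_true = ln(1 + epsilon_eng)
epsilon_true = ln(1 + 0.055) = 0.0535408
sigma_true * epsilon_true = 596.075 * 0.0535408 = 31.91 MPa


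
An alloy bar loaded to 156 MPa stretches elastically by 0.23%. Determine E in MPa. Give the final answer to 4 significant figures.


E = sigma / epsilon
epsilon = 0.23% = 2.3e-03
E = 156 / 2.3e-03
E = 67830 MPa


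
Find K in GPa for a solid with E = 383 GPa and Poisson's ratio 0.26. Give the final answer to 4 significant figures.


K = E / (3*(1-2*nu))
K = 383 / (3*(1-2*0.26))
K = 266 GPa


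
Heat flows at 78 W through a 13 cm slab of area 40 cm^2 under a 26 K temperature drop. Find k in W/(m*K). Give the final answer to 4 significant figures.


k = Q*L / (A*dT)
L = 0.13 m, A = 4e-03 m^2
k = 78 * 0.13 / (4e-03 * 26)
k = 97.5 W/(m*K)


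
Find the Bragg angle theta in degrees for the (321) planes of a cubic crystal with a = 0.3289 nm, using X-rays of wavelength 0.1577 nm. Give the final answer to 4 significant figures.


d = a / sqrt(h^2+k^2+l^2)
d = 0.3289 / sqrt(14) = 0.0879022 nm
lambda = 2*d*sin(theta)  =>  sin(theta) = lambda / (2*d)
sin(theta) = 0.1577 / (2 * 0.0879022) = 0.897019
theta = 63.77 deg


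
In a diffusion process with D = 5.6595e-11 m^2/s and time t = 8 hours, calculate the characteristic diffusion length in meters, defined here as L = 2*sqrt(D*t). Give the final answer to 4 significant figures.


t = 8 hr = 28800 s
Diffusion length = 2*sqrt(D*t)
= 2*sqrt(5.6595e-11 * 28800)
= 2.553e-03 m


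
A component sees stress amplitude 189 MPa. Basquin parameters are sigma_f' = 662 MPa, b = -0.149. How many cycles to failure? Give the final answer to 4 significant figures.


sigma_a = sigma_f' * (2*Nf)^b
2*Nf = (sigma_a / sigma_f')^(1/b)
2*Nf = (189 / 662)^(1/-0.149)
2*Nf = 4504.7
Nf = 2252 cycles


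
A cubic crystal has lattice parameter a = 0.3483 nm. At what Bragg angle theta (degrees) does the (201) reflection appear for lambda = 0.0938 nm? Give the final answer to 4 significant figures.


d = a / sqrt(h^2+k^2+l^2)
d = 0.3483 / sqrt(5) = 0.155764 nm
lambda = 2*d*sin(theta)  =>  sin(theta) = lambda / (2*d)
sin(theta) = 0.0938 / (2 * 0.155764) = 0.301096
theta = 17.52 deg


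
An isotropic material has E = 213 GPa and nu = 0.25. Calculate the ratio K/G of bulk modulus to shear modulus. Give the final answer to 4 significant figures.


G = E / (2*(1+nu))
G = 213 / (2*(1+0.25)) = 85.2 GPa
K = E / (3*(1-2*nu))
K = 213 / (3*(1-2*0.25)) = 142 GPa
K/G = 142 / 85.2 = 1.667


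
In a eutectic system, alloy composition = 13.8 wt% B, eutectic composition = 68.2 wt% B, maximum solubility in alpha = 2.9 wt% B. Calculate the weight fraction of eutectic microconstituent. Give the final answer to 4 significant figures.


f_primary = (C_e - C0) / (C_e - C_alpha_max)
f_primary = (68.2 - 13.8) / (68.2 - 2.9)
f_primary = 0.833078
f_eutectic = 1 - 0.833078 = 0.1669


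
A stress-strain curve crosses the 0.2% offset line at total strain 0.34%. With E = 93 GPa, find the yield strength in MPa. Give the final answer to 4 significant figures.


Offset strain = 0.002
Elastic strain at yield = total_strain - offset = 3.4e-03 - 0.002 = 1.4e-03
sigma_y = E * elastic_strain = 93000 * 1.4e-03
sigma_y = 130.2 MPa


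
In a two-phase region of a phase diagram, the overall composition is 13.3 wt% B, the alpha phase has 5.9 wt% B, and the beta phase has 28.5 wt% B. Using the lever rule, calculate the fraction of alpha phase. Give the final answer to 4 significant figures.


f_alpha = (C_beta - C0) / (C_beta - C_alpha)
f_alpha = (28.5 - 13.3) / (28.5 - 5.9)
f_alpha = 0.6726


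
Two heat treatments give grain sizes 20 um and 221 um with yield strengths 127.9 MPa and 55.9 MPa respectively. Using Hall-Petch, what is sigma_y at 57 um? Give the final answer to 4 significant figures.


sigma_y = sigma0 + k / sqrt(d)
1/sqrt(d1) = 1/sqrt(2e-05) = 223.607;  1/sqrt(d2) = 67.2673
k = (sigma1 - sigma2) / (1/sqrt(d1) - 1/sqrt(d2)) = (127.9 - 55.9) / (223.607 - 67.2673) = 0.460536 MPa*m^0.5
sigma0 = sigma1 - k/sqrt(d1) = 127.9 - 0.460536*223.607 = 24.921 MPa
sigma_y(d3) = 24.921 + 0.460536 / sqrt(5.7e-05) = 85.92 MPa


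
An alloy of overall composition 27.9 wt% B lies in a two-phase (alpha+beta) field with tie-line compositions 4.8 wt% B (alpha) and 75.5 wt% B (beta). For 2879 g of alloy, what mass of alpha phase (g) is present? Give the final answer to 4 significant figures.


f_alpha = (C_beta - C0) / (C_beta - C_alpha)
f_alpha = (75.5 - 27.9) / (75.5 - 4.8) = 0.673267
m_alpha = f_alpha * m_total = 0.673267 * 2879 = 1938 g


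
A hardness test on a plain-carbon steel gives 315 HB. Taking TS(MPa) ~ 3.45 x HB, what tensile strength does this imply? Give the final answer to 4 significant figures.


TS (MPa) = 3.45 * HB
TS = 3.45 * 315
TS = 1087 MPa


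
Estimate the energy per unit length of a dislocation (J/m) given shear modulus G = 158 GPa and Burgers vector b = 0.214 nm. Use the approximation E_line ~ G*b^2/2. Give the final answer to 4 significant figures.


E = G*b^2/2
b = 0.214 nm = 2.14e-10 m
G = 158 GPa = 1.58e+11 Pa
E = 0.5 * 1.58e+11 * (2.14e-10)^2
E = 3.618e-09 J/m


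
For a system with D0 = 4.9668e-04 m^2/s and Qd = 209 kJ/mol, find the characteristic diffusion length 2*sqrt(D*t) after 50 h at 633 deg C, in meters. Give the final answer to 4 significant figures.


Step 1: D = D0 * exp(-Qd/(R*T))
T = 906.15 K
D = 4.9668e-04 * exp(-209e3 / (8.314 * 906.15)) = 4.44553e-16 m^2/s
Step 2: L = 2*sqrt(D*t)
t = 50 h = 180000 s
L = 2*sqrt(4.44553e-16 * 180000) = 1.789e-05 m


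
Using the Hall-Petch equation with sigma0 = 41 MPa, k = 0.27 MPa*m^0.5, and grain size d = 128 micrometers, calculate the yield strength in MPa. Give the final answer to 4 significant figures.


sigma_y = sigma0 + k / sqrt(d)
d = 128 um = 1.28e-04 m
sigma_y = 41 + 0.27 / sqrt(1.28e-04)
sigma_y = 64.86 MPa


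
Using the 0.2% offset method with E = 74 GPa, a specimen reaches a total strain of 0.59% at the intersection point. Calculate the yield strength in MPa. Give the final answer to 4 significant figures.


Offset strain = 0.002
Elastic strain at yield = total_strain - offset = 5.9e-03 - 0.002 = 3.9e-03
sigma_y = E * elastic_strain = 74000 * 3.9e-03
sigma_y = 288.6 MPa


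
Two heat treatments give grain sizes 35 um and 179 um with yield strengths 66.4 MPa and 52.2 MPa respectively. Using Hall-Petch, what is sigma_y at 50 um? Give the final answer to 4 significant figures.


sigma_y = sigma0 + k / sqrt(d)
1/sqrt(d1) = 1/sqrt(3.5e-05) = 169.031;  1/sqrt(d2) = 74.7435
k = (sigma1 - sigma2) / (1/sqrt(d1) - 1/sqrt(d2)) = (66.4 - 52.2) / (169.031 - 74.7435) = 0.150603 MPa*m^0.5
sigma0 = sigma1 - k/sqrt(d1) = 66.4 - 0.150603*169.031 = 40.9434 MPa
sigma_y(d3) = 40.9434 + 0.150603 / sqrt(5e-05) = 62.24 MPa


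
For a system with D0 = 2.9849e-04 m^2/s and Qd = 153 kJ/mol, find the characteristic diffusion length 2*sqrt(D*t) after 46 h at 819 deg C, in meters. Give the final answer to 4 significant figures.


Step 1: D = D0 * exp(-Qd/(R*T))
T = 1092.15 K
D = 2.9849e-04 * exp(-153e3 / (8.314 * 1092.15)) = 1.43576e-11 m^2/s
Step 2: L = 2*sqrt(D*t)
t = 46 h = 165600 s
L = 2*sqrt(1.43576e-11 * 165600) = 3.084e-03 m


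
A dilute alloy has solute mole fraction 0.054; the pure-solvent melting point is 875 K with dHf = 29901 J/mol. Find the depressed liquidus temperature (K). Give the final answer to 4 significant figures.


dT = R*Tm^2*x / dHf
dT = 8.314 * 875^2 * 0.054 / 29901
dT = 11.4957 K
T_new = 875 - 11.4957 = 863.5 K


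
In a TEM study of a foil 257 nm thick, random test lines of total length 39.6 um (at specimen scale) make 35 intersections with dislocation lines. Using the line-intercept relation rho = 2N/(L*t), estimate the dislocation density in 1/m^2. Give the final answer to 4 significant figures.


rho = 2N / (L * t)
L = 39.6 um = 3.96e-05 m, t = 257 nm = 2.57e-07 m
rho = 2 * 35 / (3.96e-05 * 2.57e-07)
rho = 6.878e+12 1/m^2


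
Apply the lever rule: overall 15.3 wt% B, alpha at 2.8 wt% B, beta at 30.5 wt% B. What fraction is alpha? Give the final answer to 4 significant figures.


f_alpha = (C_beta - C0) / (C_beta - C_alpha)
f_alpha = (30.5 - 15.3) / (30.5 - 2.8)
f_alpha = 0.5487


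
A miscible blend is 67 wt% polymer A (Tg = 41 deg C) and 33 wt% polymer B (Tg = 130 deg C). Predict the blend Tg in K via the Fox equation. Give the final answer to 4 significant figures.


1/Tg = w1/Tg1 + w2/Tg2 (in Kelvin)
Tg1 = 314.15 K, Tg2 = 403.15 K
1/Tg = 0.67/314.15 + 0.33/403.15
Tg = 338.8 K


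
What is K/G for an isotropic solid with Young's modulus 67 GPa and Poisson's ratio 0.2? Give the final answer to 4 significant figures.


G = E / (2*(1+nu))
G = 67 / (2*(1+0.2)) = 27.9167 GPa
K = E / (3*(1-2*nu))
K = 67 / (3*(1-2*0.2)) = 37.2222 GPa
K/G = 37.2222 / 27.9167 = 1.333


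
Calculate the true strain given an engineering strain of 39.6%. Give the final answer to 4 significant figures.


epsilon_true = ln(1 + epsilon_eng)
epsilon_true = ln(1 + 0.396)
epsilon_true = 0.3336


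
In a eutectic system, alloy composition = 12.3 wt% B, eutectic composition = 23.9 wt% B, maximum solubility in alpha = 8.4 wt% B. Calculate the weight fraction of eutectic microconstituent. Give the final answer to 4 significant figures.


f_primary = (C_e - C0) / (C_e - C_alpha_max)
f_primary = (23.9 - 12.3) / (23.9 - 8.4)
f_primary = 0.748387
f_eutectic = 1 - 0.748387 = 0.2516


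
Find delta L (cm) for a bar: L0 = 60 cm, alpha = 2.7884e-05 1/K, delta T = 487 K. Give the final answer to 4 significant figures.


dL = L0 * alpha * dT
dL = 60 * 2.7884e-05 * 487
dL = 0.8148 cm


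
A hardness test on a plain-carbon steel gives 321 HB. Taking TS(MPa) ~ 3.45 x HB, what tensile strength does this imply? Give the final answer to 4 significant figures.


TS (MPa) = 3.45 * HB
TS = 3.45 * 321
TS = 1107 MPa


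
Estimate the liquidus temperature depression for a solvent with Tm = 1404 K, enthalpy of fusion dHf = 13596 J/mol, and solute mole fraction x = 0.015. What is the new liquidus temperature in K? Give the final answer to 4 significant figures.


dT = R*Tm^2*x / dHf
dT = 8.314 * 1404^2 * 0.015 / 13596
dT = 18.0811 K
T_new = 1404 - 18.0811 = 1386 K


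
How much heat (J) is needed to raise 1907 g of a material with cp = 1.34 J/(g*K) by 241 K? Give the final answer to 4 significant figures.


Q = m * cp * dT
Q = 1907 * 1.34 * 241
Q = 615800 J


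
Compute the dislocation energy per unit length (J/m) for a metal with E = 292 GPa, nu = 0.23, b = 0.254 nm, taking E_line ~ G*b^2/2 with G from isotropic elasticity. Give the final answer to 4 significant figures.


Step 1: G = E / (2*(1+nu))
G = 292 / (2*(1+0.23)) = 118.699 GPa = 1.18699e+11 Pa
Step 2: E_line = G*b^2/2
b = 0.254 nm = 2.54e-10 m
E_line = 0.5 * 1.18699e+11 * (2.54e-10)^2 = 3.829e-09 J/m


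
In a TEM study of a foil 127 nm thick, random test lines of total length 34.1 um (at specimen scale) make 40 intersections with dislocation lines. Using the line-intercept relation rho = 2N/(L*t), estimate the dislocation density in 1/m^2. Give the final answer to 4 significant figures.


rho = 2N / (L * t)
L = 34.1 um = 3.41e-05 m, t = 127 nm = 1.27e-07 m
rho = 2 * 40 / (3.41e-05 * 1.27e-07)
rho = 1.847e+13 1/m^2


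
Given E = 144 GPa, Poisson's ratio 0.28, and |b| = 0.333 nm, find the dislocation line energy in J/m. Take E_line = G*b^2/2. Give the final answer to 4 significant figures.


Step 1: G = E / (2*(1+nu))
G = 144 / (2*(1+0.28)) = 56.25 GPa = 5.625e+10 Pa
Step 2: E_line = G*b^2/2
b = 0.333 nm = 3.33e-10 m
E_line = 0.5 * 5.625e+10 * (3.33e-10)^2 = 3.119e-09 J/m


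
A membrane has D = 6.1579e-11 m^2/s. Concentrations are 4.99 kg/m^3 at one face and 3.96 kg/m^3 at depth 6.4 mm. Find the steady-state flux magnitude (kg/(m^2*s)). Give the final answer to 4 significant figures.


J = -D * (dC/dx) = D * (C1 - C2) / dx
J = 6.1579e-11 * (4.99 - 3.96) / 6.4e-03
J = 9.91e-09 kg/(m^2*s)


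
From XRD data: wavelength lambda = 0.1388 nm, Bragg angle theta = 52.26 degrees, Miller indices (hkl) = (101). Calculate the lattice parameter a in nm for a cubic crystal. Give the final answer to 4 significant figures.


d = lambda / (2*sin(theta))
d = 0.1388 / (2*sin(52.26 deg))
d = 0.0877596 nm
a = d * sqrt(h^2+k^2+l^2) = 0.0877596 * sqrt(2)
a = 0.1241 nm


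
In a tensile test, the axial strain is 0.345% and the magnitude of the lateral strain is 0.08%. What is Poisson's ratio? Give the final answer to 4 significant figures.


nu = -epsilon_lat / epsilon_axial
Lateral strain is contraction (negative), so using magnitudes:
nu = 0.08 / 0.345
nu = 0.2319


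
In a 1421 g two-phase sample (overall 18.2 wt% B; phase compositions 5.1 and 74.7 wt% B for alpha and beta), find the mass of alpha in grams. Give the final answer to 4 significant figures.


f_alpha = (C_beta - C0) / (C_beta - C_alpha)
f_alpha = (74.7 - 18.2) / (74.7 - 5.1) = 0.811782
m_alpha = f_alpha * m_total = 0.811782 * 1421 = 1154 g


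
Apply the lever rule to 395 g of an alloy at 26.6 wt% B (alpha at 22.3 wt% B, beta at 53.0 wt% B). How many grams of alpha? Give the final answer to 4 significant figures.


f_alpha = (C_beta - C0) / (C_beta - C_alpha)
f_alpha = (53.0 - 26.6) / (53.0 - 22.3) = 0.859935
m_alpha = f_alpha * m_total = 0.859935 * 395 = 339.7 g


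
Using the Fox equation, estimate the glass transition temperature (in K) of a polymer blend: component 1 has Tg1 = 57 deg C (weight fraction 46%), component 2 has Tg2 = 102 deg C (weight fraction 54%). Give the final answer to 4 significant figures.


1/Tg = w1/Tg1 + w2/Tg2 (in Kelvin)
Tg1 = 330.15 K, Tg2 = 375.15 K
1/Tg = 0.46/330.15 + 0.54/375.15
Tg = 353 K


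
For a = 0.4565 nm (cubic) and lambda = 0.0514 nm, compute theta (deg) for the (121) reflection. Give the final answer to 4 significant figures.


d = a / sqrt(h^2+k^2+l^2)
d = 0.4565 / sqrt(6) = 0.186365 nm
lambda = 2*d*sin(theta)  =>  sin(theta) = lambda / (2*d)
sin(theta) = 0.0514 / (2 * 0.186365) = 0.137901
theta = 7.926 deg


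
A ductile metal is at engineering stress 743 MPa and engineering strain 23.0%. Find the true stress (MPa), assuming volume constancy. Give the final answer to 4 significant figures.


sigma_true = sigma_eng * (1 + epsilon_eng)
sigma_true = 743 * (1 + 0.23)
sigma_true = 913.9 MPa


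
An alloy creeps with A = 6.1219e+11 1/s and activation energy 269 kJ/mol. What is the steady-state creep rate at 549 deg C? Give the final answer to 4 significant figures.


rate = A * exp(-Q / (R*T))
T = 549 + 273.15 = 822.15 K
rate = 6.1219e+11 * exp(-269e3 / (8.314 * 822.15))
rate = 4.961e-06 1/s


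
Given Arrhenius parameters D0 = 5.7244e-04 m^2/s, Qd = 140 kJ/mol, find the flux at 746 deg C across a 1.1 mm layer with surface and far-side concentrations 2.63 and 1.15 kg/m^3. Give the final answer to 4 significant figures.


Step 1: D = D0 * exp(-Qd/(R*T))
T = 746 + 273.15 = 1019.15 K
D = 5.7244e-04 * exp(-140e3 / (8.314 * 1019.15)) = 3.81971e-11 m^2/s
Step 2: J = D * (C1 - C2) / dx
J = 3.81971e-11 * (2.63 - 1.15) / 1.1e-03
J = 5.139e-08 kg/(m^2*s)


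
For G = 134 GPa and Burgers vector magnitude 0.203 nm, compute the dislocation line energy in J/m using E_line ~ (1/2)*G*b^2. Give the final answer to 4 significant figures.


E = G*b^2/2
b = 0.203 nm = 2.03e-10 m
G = 134 GPa = 1.34e+11 Pa
E = 0.5 * 1.34e+11 * (2.03e-10)^2
E = 2.761e-09 J/m


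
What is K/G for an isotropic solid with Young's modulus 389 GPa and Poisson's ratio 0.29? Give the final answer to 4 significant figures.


G = E / (2*(1+nu))
G = 389 / (2*(1+0.29)) = 150.775 GPa
K = E / (3*(1-2*nu))
K = 389 / (3*(1-2*0.29)) = 308.73 GPa
K/G = 308.73 / 150.775 = 2.048
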